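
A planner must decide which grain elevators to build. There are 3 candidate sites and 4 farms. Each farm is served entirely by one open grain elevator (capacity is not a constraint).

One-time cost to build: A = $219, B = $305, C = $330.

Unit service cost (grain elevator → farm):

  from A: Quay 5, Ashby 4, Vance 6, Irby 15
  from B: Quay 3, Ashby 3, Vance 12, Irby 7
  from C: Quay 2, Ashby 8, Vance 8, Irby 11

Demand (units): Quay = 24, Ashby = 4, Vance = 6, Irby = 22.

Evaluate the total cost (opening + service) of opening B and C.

Total cost: 897

Each farm is assigned to its cheapest site among the open ones.
{B, C}: Quay→C 2·24=48, Ashby→B 3·4=12, Vance→C 8·6=48, Irby→B 7·22=154. Service 262; fixed 635; total 897.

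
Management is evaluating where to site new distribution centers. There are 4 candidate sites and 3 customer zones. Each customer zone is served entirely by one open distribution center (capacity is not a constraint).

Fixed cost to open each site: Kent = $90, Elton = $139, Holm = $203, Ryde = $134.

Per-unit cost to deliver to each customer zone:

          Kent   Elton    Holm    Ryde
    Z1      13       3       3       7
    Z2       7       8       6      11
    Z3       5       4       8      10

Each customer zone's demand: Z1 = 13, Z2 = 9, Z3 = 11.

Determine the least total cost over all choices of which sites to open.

For any fixed open set, each customer zone goes to its cheapest open site; total = fixed + service.
{Elton}: Z1→Elton 3·13=39, Z2→Elton 8·9=72, Z3→Elton 4·11=44. Service 155; fixed 139; total 294.
{Kent, Elton}: service 146 + fixed 229 = 375
{Kent}: Z1→Kent 13·13=169, Z2→Kent 7·9=63, Z3→Kent 5·11=55. Service 287; fixed 90; total 377.
{Kent, Elton, Holm, Ryde}: service 137 + fixed 566 = 703
(All 15 nonempty subsets were checked; Elton only is lowest.)

Minimum total cost: 294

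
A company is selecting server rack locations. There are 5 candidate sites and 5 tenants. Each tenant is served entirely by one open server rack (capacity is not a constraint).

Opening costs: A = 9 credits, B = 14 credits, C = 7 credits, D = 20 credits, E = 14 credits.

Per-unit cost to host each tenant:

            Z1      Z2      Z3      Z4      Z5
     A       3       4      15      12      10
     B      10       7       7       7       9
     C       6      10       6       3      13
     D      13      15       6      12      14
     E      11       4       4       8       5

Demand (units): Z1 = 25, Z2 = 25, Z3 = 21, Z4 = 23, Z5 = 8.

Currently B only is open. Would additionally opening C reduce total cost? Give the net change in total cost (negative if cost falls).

Yes — net change −206 (cost falls by 206).

Current service cost with {B}: 805.
Adding C: each tenant re-picks its cheapest; new service cost 592, saving 213.
Extra fixed cost: 7. Net change = 7 − 213 = -206.
(Totals: 819 → 613.)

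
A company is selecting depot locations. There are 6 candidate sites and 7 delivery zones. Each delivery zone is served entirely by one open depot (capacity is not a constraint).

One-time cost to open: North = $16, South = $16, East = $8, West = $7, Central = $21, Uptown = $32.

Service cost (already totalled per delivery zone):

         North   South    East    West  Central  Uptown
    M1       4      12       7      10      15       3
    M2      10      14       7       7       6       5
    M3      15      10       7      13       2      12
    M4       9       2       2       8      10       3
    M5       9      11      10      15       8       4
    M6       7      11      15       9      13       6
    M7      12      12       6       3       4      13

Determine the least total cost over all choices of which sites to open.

Minimum total cost: 60

For any fixed open set, each delivery zone goes to its cheapest open site; total = fixed + service.
{East, West}: M1→East 7, M2→East 7, M3→East 7, M4→East 2, M5→East 10, M6→West 9, M7→West 3. Service 45; fixed 15; total 60.
{East}: M1→East 7, M2→East 7, M3→East 7, M4→East 2, M5→East 10, M6→East 15, M7→East 6. Service 54; fixed 8; total 62.
{North, East}: service 42 + fixed 24 = 66
{North, South, East, West, Central, Uptown}: service 25 + fixed 100 = 125
No other subset beats 60.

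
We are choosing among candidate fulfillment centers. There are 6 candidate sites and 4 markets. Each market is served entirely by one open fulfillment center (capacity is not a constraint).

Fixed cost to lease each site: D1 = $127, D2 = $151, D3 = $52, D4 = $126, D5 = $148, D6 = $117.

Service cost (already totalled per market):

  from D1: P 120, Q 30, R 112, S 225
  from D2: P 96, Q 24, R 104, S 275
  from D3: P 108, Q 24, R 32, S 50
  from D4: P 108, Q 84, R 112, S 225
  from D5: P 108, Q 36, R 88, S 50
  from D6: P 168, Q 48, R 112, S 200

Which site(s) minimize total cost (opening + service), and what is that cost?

For any fixed open set, each market goes to its cheapest open site; total = fixed + service.
{D3}: P→D3 108, Q→D3 24, R→D3 32, S→D3 50. Service 214; fixed 52; total 266.
{D3, D6}: service 214 + fixed 169 = 383
{D3, D4}: P→D3 108, Q→D3 24, R→D3 32, S→D3 50. Service 214; fixed 178; total 392.
{D1, D2, D3, D4, D5, D6}: service 202 + fixed 721 = 923
No other subset beats 266.

Open D3 only; minimum total cost 266.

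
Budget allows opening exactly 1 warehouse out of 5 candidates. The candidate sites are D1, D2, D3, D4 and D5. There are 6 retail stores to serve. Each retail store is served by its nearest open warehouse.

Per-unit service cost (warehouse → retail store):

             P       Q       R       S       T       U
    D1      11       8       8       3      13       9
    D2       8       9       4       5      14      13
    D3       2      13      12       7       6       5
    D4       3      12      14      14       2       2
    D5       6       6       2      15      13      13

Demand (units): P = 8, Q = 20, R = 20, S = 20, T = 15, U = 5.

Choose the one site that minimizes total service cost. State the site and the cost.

With exactly 1 open, each retail store uses its cheapest among the chosen.
{D2}: P→D2 8·8=64, Q→D2 9·20=180, R→D2 4·20=80, S→D2 5·20=100, T→D2 14·15=210, U→D2 13·5=65. Service cost 699.
{D1}: service cost 708
{D5}: service cost 768
Among all 5 size-1 choices, {D2} is lowest.

Choose D2 only; total service cost 699.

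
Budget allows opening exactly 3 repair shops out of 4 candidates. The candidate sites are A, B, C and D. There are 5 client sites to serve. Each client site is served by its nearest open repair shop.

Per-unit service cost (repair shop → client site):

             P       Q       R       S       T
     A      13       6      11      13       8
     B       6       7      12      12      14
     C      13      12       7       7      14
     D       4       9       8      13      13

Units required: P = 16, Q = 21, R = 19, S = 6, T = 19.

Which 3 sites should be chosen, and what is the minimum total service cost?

Choose A, C and D; total service cost 517.

With exactly 3 open, each client site uses its cheapest among the chosen.
{A, C, D}: P→D 4·16=64, Q→A 6·21=126, R→C 7·19=133, S→C 7·6=42, T→A 8·19=152. Service cost 517.
{A, B, C}: service cost 549
{A, B, D}: service cost 566
Among all 4 size-3 choices, {A, C, D} is lowest.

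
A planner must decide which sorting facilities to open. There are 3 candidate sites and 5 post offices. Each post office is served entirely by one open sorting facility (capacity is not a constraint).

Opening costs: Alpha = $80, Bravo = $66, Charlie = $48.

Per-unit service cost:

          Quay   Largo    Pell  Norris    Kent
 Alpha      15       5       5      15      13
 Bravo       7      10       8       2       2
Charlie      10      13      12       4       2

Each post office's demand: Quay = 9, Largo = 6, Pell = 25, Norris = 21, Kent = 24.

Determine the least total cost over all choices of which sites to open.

Minimum total cost: 454

For any fixed open set, each post office goes to its cheapest open site; total = fixed + service.
{Alpha, Bravo}: Quay→Bravo 7·9=63, Largo→Alpha 5·6=30, Pell→Alpha 5·25=125, Norris→Bravo 2·21=42, Kent→Bravo 2·24=48. Service 308; fixed 146; total 454.
{Bravo}: Quay→Bravo 7·9=63, Largo→Bravo 10·6=60, Pell→Bravo 8·25=200, Norris→Bravo 2·21=42, Kent→Bravo 2·24=48. Service 413; fixed 66; total 479.
{Alpha, Bravo, Charlie}: service 308 + fixed 194 = 502
{Charlie}: service 600 + fixed 48 = 648
(All 7 nonempty subsets were checked; Alpha and Bravo is lowest.)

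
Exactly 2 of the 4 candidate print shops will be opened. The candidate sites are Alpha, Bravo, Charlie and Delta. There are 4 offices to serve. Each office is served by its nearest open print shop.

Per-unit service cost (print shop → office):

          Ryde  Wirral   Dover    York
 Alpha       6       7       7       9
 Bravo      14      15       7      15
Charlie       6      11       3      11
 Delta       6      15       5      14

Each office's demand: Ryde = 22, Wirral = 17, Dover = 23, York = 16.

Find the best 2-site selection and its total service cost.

Choose Alpha and Charlie; total service cost 464.

With exactly 2 open, each office uses its cheapest among the chosen.
{Alpha, Charlie}: Ryde→Alpha 6·22=132, Wirral→Alpha 7·17=119, Dover→Charlie 3·23=69, York→Alpha 9·16=144. Service cost 464.
{Alpha, Delta}: service cost 510
{Alpha, Bravo}: service cost 556
Among all 6 size-2 choices, {Alpha, Charlie} is lowest.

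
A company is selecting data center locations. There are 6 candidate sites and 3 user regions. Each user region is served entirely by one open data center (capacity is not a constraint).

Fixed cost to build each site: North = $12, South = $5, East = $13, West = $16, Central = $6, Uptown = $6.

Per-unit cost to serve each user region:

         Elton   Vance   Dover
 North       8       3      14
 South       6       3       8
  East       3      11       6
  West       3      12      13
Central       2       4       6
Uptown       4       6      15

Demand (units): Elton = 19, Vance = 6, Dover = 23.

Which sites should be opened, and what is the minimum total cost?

For any fixed open set, each user region goes to its cheapest open site; total = fixed + service.
{South, Central}: Elton→Central 2·19=38, Vance→South 3·6=18, Dover→Central 6·23=138. Service 194; fixed 11; total 205.
{Central}: Elton→Central 2·19=38, Vance→Central 4·6=24, Dover→Central 6·23=138. Service 200; fixed 6; total 206.
{South, Central, Uptown}: Elton→Central 2·19=38, Vance→South 3·6=18, Dover→Central 6·23=138. Service 194; fixed 17; total 211.
{North, South, East, West, Central, Uptown}: Elton→Central 2·19=38, Vance→North 3·6=18, Dover→East 6·23=138. Service 194; fixed 58; total 252.
No other subset beats 205.

Open South and Central; minimum total cost 205.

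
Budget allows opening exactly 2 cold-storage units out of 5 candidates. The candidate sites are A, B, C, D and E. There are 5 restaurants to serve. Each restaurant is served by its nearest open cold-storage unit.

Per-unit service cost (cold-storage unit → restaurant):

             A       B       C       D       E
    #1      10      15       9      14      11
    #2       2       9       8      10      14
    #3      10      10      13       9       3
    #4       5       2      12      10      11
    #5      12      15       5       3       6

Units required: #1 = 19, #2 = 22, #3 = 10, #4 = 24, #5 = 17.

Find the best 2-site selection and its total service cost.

Choose A and E; total service cost 486.

With exactly 2 open, each restaurant uses its cheapest among the chosen.
{A, E}: #1→A 10·19=190, #2→A 2·22=44, #3→E 3·10=30, #4→A 5·24=120, #5→E 6·17=102. Service cost 486.
{A, D}: service cost 495
{A, C}: service cost 520
Among all 10 size-2 choices, {A, E} is lowest.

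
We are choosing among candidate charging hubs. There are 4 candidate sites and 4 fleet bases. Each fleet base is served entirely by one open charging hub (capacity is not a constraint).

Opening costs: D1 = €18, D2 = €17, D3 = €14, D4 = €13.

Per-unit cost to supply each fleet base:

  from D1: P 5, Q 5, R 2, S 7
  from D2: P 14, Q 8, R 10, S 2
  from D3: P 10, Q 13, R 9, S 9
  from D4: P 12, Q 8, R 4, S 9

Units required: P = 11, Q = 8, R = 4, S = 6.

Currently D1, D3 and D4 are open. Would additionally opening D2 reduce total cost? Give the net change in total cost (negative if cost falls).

Current service cost with {D1, D3, D4}: 145.
Adding D2: each fleet base re-picks its cheapest; new service cost 115, saving 30.
Extra fixed cost: 17. Net change = 17 − 30 = -13.
(Totals: 190 → 177.)

Yes — net change −13 (cost falls by 13).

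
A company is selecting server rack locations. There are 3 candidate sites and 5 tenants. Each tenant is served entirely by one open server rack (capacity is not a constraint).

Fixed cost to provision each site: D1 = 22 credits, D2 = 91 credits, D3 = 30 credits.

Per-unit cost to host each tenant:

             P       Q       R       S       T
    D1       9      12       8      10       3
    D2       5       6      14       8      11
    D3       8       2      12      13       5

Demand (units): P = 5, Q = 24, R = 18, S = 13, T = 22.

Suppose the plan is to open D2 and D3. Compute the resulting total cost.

Each tenant is assigned to its cheapest site among the open ones.
{D2, D3}: P→D2 5·5=25, Q→D3 2·24=48, R→D3 12·18=216, S→D2 8·13=104, T→D3 5·22=110. Service 503; fixed 121; total 624.

Total cost: 624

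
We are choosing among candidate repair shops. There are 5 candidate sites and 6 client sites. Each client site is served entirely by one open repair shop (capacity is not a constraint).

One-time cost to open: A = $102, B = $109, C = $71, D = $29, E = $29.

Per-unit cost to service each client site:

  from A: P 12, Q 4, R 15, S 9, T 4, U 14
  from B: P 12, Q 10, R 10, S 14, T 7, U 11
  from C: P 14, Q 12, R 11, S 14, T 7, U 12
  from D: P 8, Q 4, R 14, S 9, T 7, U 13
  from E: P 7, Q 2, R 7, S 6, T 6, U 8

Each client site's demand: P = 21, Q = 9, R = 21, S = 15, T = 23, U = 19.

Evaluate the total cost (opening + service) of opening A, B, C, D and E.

Total cost: 986

Each client site is assigned to its cheapest site among the open ones.
{A, B, C, D, E}: P→E 7·21=147, Q→E 2·9=18, R→E 7·21=147, S→E 6·15=90, T→A 4·23=92, U→E 8·19=152. Service 646; fixed 340; total 986.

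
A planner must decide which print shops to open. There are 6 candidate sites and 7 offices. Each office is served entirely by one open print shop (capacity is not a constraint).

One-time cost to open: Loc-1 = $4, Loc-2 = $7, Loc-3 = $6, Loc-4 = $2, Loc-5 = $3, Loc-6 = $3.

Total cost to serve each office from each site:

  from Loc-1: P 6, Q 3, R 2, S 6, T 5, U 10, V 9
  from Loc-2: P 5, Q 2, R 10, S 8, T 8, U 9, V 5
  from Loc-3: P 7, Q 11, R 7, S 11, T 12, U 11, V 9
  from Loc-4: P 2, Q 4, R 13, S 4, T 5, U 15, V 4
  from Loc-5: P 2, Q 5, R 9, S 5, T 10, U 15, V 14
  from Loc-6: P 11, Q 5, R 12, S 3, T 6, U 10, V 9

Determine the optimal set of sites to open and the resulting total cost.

For any fixed open set, each office goes to its cheapest open site; total = fixed + service.
{Loc-1, Loc-4}: P→Loc-4 2, Q→Loc-1 3, R→Loc-1 2, S→Loc-4 4, T→Loc-1 5, U→Loc-1 10, V→Loc-4 4. Service 30; fixed 6; total 36.
{Loc-1, Loc-4, Loc-6}: service 29 + fixed 9 = 38
{Loc-1, Loc-4, Loc-5}: service 30 + fixed 9 = 39
{Loc-1, Loc-2, Loc-3, Loc-4, Loc-5, Loc-6}: service 27 + fixed 25 = 52
No other subset beats 36.

Open Loc-1 and Loc-4; minimum total cost 36.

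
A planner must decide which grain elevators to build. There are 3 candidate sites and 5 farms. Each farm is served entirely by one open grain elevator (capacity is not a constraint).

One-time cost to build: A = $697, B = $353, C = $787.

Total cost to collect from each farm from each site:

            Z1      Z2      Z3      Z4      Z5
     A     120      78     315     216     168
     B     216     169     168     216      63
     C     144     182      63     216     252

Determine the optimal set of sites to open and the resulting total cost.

For any fixed open set, each farm goes to its cheapest open site; total = fixed + service.
{B}: Z1→B 216, Z2→B 169, Z3→B 168, Z4→B 216, Z5→B 63. Service 832; fixed 353; total 1185.
{A}: Z1→A 120, Z2→A 78, Z3→A 315, Z4→A 216, Z5→A 168. Service 897; fixed 697; total 1594.
{C}: service 857 + fixed 787 = 1644
{A, B, C}: service 540 + fixed 1837 = 2377
No other subset beats 1185.

Open B only; minimum total cost 1185.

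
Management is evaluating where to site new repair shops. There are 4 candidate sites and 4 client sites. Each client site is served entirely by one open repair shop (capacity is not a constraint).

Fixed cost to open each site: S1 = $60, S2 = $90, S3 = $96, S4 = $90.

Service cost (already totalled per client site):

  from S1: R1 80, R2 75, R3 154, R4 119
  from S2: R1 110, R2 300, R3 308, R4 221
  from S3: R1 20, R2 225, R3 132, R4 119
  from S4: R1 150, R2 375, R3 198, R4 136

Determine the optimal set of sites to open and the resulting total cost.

Open S1 only; minimum total cost 488.

For any fixed open set, each client site goes to its cheapest open site; total = fixed + service.
{S1}: R1→S1 80, R2→S1 75, R3→S1 154, R4→S1 119. Service 428; fixed 60; total 488.
{S1, S3}: R1→S3 20, R2→S1 75, R3→S3 132, R4→S1 119. Service 346; fixed 156; total 502.
{S1, S2}: service 428 + fixed 150 = 578
{S1, S2, S3, S4}: R1→S3 20, R2→S1 75, R3→S3 132, R4→S1 119. Service 346; fixed 336; total 682.
No other subset beats 488.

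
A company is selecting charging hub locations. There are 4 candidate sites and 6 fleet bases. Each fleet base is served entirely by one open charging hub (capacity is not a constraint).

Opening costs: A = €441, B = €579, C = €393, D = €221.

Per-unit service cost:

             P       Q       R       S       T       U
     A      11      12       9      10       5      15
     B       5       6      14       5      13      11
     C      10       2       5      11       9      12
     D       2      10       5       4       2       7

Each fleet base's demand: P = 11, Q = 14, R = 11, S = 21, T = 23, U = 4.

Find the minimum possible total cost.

For any fixed open set, each fleet base goes to its cheapest open site; total = fixed + service.
{D}: P→D 2·11=22, Q→D 10·14=140, R→D 5·11=55, S→D 4·21=84, T→D 2·23=46, U→D 7·4=28. Service 375; fixed 221; total 596.
{C, D}: service 263 + fixed 614 = 877
{A, D}: service 375 + fixed 662 = 1037
{A, B, C, D}: P→D 2·11=22, Q→C 2·14=28, R→C 5·11=55, S→D 4·21=84, T→D 2·23=46, U→D 7·4=28. Service 263; fixed 1634; total 1897.
(All 15 nonempty subsets were checked; D only is lowest.)

Minimum total cost: 596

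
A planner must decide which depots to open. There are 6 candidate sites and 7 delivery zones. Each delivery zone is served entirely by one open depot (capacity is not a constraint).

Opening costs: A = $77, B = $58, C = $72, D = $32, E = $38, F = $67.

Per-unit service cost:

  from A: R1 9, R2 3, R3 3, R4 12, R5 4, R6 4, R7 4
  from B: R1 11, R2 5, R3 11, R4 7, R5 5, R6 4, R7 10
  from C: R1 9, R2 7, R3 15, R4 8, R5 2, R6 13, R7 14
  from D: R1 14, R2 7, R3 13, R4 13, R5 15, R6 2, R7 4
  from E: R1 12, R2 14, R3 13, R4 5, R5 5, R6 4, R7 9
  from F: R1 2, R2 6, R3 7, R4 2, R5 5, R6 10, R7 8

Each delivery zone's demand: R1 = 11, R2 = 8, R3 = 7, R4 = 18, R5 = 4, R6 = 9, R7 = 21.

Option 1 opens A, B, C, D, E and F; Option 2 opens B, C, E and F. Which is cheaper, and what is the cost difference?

Option 1: {A, B, C, D, E, F}: R1→F 2·11=22, R2→A 3·8=24, R3→A 3·7=21, R4→F 2·18=36, R5→C 2·4=8, R6→D 2·9=18, R7→A 4·21=84. Service 213; fixed 344; total 557.
Option 2: {B, C, E, F}: R1→F 2·11=22, R2→B 5·8=40, R3→F 7·7=49, R4→F 2·18=36, R5→C 2·4=8, R6→B 4·9=36, R7→F 8·21=168. Service 359; fixed 235; total 594.
Difference: |557 − 594| = 37.

Option 1 is cheaper by 37.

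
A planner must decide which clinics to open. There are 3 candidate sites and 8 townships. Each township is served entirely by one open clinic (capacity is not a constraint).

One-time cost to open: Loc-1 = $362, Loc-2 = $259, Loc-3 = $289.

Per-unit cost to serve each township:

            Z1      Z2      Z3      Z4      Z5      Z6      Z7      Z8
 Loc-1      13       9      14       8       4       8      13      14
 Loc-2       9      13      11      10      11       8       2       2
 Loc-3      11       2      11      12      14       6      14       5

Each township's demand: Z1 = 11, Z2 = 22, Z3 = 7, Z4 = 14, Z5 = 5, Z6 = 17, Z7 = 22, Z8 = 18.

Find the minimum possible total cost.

Minimum total cost: 1132

For any fixed open set, each township goes to its cheapest open site; total = fixed + service.
{Loc-2}: Z1→Loc-2 9·11=99, Z2→Loc-2 13·22=286, Z3→Loc-2 11·7=77, Z4→Loc-2 10·14=140, Z5→Loc-2 11·5=55, Z6→Loc-2 8·17=136, Z7→Loc-2 2·22=44, Z8→Loc-2 2·18=36. Service 873; fixed 259; total 1132.
{Loc-2, Loc-3}: service 597 + fixed 548 = 1145
{Loc-3}: Z1→Loc-3 11·11=121, Z2→Loc-3 2·22=44, Z3→Loc-3 11·7=77, Z4→Loc-3 12·14=168, Z5→Loc-3 14·5=70, Z6→Loc-3 6·17=102, Z7→Loc-3 14·22=308, Z8→Loc-3 5·18=90. Service 980; fixed 289; total 1269.
{Loc-1, Loc-2, Loc-3}: Z1→Loc-2 9·11=99, Z2→Loc-3 2·22=44, Z3→Loc-2 11·7=77, Z4→Loc-1 8·14=112, Z5→Loc-1 4·5=20, Z6→Loc-3 6·17=102, Z7→Loc-2 2·22=44, Z8→Loc-2 2·18=36. Service 534; fixed 910; total 1444.
(All 7 nonempty subsets were checked; Loc-2 only is lowest.)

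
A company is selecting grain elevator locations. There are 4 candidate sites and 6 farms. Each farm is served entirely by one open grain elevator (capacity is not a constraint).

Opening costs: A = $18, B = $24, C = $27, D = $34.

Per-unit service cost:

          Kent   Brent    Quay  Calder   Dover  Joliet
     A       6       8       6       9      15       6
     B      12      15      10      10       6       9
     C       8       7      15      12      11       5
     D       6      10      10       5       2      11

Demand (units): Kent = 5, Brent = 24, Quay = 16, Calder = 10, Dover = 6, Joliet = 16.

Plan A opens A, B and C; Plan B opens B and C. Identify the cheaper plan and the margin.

Plan A is cheaper by 66.

Plan A: {A, B, C}: Kent→A 6·5=30, Brent→C 7·24=168, Quay→A 6·16=96, Calder→A 9·10=90, Dover→B 6·6=36, Joliet→C 5·16=80. Service 500; fixed 69; total 569.
Plan B: {B, C}: Kent→C 8·5=40, Brent→C 7·24=168, Quay→B 10·16=160, Calder→B 10·10=100, Dover→B 6·6=36, Joliet→C 5·16=80. Service 584; fixed 51; total 635.
Difference: |569 − 635| = 66.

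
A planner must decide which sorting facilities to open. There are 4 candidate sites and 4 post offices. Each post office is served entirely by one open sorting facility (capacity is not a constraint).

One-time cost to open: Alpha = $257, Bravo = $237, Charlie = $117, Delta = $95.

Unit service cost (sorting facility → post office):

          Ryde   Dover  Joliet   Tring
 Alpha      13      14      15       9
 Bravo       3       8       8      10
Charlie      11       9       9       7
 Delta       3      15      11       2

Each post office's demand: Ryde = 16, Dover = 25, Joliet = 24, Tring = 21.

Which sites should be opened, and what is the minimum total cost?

Open Charlie and Delta; minimum total cost 743.

For any fixed open set, each post office goes to its cheapest open site; total = fixed + service.
{Charlie, Delta}: Ryde→Delta 3·16=48, Dover→Charlie 9·25=225, Joliet→Charlie 9·24=216, Tring→Delta 2·21=42. Service 531; fixed 212; total 743.
{Bravo, Delta}: service 482 + fixed 332 = 814
{Delta}: Ryde→Delta 3·16=48, Dover→Delta 15·25=375, Joliet→Delta 11·24=264, Tring→Delta 2·21=42. Service 729; fixed 95; total 824.
{Alpha, Bravo, Charlie, Delta}: Ryde→Bravo 3·16=48, Dover→Bravo 8·25=200, Joliet→Bravo 8·24=192, Tring→Delta 2·21=42. Service 482; fixed 706; total 1188.
(All 15 nonempty subsets were checked; Charlie and Delta is lowest.)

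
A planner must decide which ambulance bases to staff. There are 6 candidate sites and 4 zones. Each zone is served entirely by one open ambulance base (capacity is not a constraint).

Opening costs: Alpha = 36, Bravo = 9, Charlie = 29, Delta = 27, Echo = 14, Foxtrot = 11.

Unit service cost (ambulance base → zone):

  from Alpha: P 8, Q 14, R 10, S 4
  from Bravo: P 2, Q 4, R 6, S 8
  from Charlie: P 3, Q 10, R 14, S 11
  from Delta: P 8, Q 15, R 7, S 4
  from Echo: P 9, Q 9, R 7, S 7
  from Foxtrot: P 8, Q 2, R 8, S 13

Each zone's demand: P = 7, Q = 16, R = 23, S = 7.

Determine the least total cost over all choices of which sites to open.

Minimum total cost: 259

For any fixed open set, each zone goes to its cheapest open site; total = fixed + service.
{Bravo, Delta, Foxtrot}: P→Bravo 2·7=14, Q→Foxtrot 2·16=32, R→Bravo 6·23=138, S→Delta 4·7=28. Service 212; fixed 47; total 259.
{Bravo, Foxtrot}: service 240 + fixed 20 = 260
{Bravo, Echo, Foxtrot}: service 233 + fixed 34 = 267
{Alpha, Bravo, Charlie, Delta, Echo, Foxtrot}: service 212 + fixed 126 = 338
No other subset beats 259.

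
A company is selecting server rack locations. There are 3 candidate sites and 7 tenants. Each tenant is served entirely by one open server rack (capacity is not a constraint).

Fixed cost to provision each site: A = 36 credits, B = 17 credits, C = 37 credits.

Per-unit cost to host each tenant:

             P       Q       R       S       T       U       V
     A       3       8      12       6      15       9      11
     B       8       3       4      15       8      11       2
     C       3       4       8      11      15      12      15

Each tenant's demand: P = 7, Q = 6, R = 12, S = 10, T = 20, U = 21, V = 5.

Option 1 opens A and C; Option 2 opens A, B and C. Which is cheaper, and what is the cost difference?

Option 1: {A, C}: P→A 3·7=21, Q→C 4·6=24, R→C 8·12=96, S→A 6·10=60, T→A 15·20=300, U→A 9·21=189, V→A 11·5=55. Service 745; fixed 73; total 818.
Option 2: {A, B, C}: P→A 3·7=21, Q→B 3·6=18, R→B 4·12=48, S→A 6·10=60, T→B 8·20=160, U→A 9·21=189, V→B 2·5=10. Service 506; fixed 90; total 596.
Difference: |818 − 596| = 222.

Option 2 is cheaper by 222.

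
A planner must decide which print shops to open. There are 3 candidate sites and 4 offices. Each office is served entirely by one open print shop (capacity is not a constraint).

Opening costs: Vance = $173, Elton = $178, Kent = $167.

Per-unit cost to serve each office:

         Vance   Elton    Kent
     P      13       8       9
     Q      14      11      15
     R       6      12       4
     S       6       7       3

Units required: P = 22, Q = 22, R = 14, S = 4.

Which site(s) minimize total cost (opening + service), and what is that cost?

For any fixed open set, each office goes to its cheapest open site; total = fixed + service.
{Kent}: P→Kent 9·22=198, Q→Kent 15·22=330, R→Kent 4·14=56, S→Kent 3·4=12. Service 596; fixed 167; total 763.
{Elton}: P→Elton 8·22=176, Q→Elton 11·22=242, R→Elton 12·14=168, S→Elton 7·4=28. Service 614; fixed 178; total 792.
{Elton, Kent}: service 486 + fixed 345 = 831
{Vance, Elton, Kent}: P→Elton 8·22=176, Q→Elton 11·22=242, R→Kent 4·14=56, S→Kent 3·4=12. Service 486; fixed 518; total 1004.
(All 7 nonempty subsets were checked; Kent only is lowest.)

Open Kent only; minimum total cost 763.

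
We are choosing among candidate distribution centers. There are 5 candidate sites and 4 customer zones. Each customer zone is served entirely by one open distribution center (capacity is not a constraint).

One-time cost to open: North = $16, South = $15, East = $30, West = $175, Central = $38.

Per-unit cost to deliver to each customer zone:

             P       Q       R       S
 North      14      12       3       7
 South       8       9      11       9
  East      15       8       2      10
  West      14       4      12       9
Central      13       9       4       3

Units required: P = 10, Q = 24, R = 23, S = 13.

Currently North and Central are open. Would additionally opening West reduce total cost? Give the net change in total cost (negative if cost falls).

Current service cost with {North, Central}: 454.
Adding West: each customer zone re-picks its cheapest; new service cost 334, saving 120.
Extra fixed cost: 175. Net change = 175 − 120 = 55.
(Totals: 508 → 563.)

No — net change +55 (cost rises by 55).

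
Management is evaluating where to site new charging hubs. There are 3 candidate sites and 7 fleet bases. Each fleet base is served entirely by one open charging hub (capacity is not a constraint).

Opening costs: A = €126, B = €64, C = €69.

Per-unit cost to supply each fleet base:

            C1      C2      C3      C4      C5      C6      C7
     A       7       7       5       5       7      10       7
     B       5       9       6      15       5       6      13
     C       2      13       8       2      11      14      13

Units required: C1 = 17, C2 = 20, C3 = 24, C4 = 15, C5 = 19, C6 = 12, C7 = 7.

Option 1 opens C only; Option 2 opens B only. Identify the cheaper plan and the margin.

Option 2 is cheaper by 97.

Option 1: {C}: C1→C 2·17=34, C2→C 13·20=260, C3→C 8·24=192, C4→C 2·15=30, C5→C 11·19=209, C6→C 14·12=168, C7→C 13·7=91. Service 984; fixed 69; total 1053.
Option 2: {B}: C1→B 5·17=85, C2→B 9·20=180, C3→B 6·24=144, C4→B 15·15=225, C5→B 5·19=95, C6→B 6·12=72, C7→B 13·7=91. Service 892; fixed 64; total 956.
Difference: |1053 − 956| = 97.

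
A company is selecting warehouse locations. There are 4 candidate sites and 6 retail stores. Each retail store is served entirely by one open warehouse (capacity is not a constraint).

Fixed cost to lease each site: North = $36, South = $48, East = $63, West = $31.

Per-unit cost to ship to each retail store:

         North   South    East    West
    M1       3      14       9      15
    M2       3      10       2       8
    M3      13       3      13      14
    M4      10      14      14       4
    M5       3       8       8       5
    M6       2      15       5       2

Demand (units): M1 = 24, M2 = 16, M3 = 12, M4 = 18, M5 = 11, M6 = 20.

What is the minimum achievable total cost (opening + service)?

Minimum total cost: 416

For any fixed open set, each retail store goes to its cheapest open site; total = fixed + service.
{North, South, West}: M1→North 3·24=72, M2→North 3·16=48, M3→South 3·12=36, M4→West 4·18=72, M5→North 3·11=33, M6→North 2·20=40. Service 301; fixed 115; total 416.
{North, South, East, West}: service 285 + fixed 178 = 463
{North, West}: M1→North 3·24=72, M2→North 3·16=48, M3→North 13·12=156, M4→West 4·18=72, M5→North 3·11=33, M6→North 2·20=40. Service 421; fixed 67; total 488.
{West}: M1→West 15·24=360, M2→West 8·16=128, M3→West 14·12=168, M4→West 4·18=72, M5→West 5·11=55, M6→West 2·20=40. Service 823; fixed 31; total 854.
(All 15 nonempty subsets were checked; North, South and West is lowest.)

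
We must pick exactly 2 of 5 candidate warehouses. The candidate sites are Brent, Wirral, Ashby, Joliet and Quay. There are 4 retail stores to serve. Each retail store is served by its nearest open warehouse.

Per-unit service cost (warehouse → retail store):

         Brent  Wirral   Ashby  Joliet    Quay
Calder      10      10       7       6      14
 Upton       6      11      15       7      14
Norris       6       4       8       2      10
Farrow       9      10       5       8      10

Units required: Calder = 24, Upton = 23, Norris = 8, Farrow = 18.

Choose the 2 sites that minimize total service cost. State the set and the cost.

With exactly 2 open, each retail store uses its cheapest among the chosen.
{Ashby, Joliet}: Calder→Joliet 6·24=144, Upton→Joliet 7·23=161, Norris→Joliet 2·8=16, Farrow→Ashby 5·18=90. Service cost 411.
{Brent, Joliet}: service cost 442
{Brent, Ashby}: service cost 444
Among all 10 size-2 choices, {Ashby, Joliet} is lowest.

Choose Ashby and Joliet; total service cost 411.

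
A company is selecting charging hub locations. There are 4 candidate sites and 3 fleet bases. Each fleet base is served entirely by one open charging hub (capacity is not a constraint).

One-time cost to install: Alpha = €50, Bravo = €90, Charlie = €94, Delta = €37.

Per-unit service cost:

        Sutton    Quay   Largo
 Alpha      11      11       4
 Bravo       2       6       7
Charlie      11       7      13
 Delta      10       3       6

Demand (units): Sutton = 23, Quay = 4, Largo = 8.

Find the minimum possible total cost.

Minimum total cost: 216

For any fixed open set, each fleet base goes to its cheapest open site; total = fixed + service.
{Bravo}: Sutton→Bravo 2·23=46, Quay→Bravo 6·4=24, Largo→Bravo 7·8=56. Service 126; fixed 90; total 216.
{Bravo, Delta}: Sutton→Bravo 2·23=46, Quay→Delta 3·4=12, Largo→Delta 6·8=48. Service 106; fixed 127; total 233.
{Alpha, Bravo}: Sutton→Bravo 2·23=46, Quay→Bravo 6·4=24, Largo→Alpha 4·8=32. Service 102; fixed 140; total 242.
{Alpha, Bravo, Charlie, Delta}: Sutton→Bravo 2·23=46, Quay→Delta 3·4=12, Largo→Alpha 4·8=32. Service 90; fixed 271; total 361.
(All 15 nonempty subsets were checked; Bravo only is lowest.)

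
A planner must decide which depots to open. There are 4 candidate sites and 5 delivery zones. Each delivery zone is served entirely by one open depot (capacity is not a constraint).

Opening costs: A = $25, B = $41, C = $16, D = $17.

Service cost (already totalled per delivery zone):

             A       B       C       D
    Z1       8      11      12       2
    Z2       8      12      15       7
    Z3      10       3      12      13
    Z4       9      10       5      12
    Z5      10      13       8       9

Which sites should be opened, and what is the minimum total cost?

Open D only; minimum total cost 60.

For any fixed open set, each delivery zone goes to its cheapest open site; total = fixed + service.
{D}: Z1→D 2, Z2→D 7, Z3→D 13, Z4→D 12, Z5→D 9. Service 43; fixed 17; total 60.
{C, D}: Z1→D 2, Z2→D 7, Z3→C 12, Z4→C 5, Z5→C 8. Service 34; fixed 33; total 67.
{C}: Z1→C 12, Z2→C 15, Z3→C 12, Z4→C 5, Z5→C 8. Service 52; fixed 16; total 68.
{A, B, C, D}: Z1→D 2, Z2→D 7, Z3→B 3, Z4→C 5, Z5→C 8. Service 25; fixed 99; total 124.
(All 15 nonempty subsets were checked; D only is lowest.)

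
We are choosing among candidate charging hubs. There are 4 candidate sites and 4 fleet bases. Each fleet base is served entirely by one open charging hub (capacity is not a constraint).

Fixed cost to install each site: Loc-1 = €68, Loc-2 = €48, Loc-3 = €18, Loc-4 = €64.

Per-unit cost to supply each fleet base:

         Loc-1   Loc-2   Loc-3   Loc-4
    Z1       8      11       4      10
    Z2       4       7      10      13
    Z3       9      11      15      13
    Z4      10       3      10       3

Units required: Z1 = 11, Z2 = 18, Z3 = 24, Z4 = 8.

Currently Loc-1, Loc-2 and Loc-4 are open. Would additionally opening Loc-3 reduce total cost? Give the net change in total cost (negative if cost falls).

Yes — net change −26 (cost falls by 26).

Current service cost with {Loc-1, Loc-2, Loc-4}: 400.
Adding Loc-3: each fleet base re-picks its cheapest; new service cost 356, saving 44.
Extra fixed cost: 18. Net change = 18 − 44 = -26.
(Totals: 580 → 554.)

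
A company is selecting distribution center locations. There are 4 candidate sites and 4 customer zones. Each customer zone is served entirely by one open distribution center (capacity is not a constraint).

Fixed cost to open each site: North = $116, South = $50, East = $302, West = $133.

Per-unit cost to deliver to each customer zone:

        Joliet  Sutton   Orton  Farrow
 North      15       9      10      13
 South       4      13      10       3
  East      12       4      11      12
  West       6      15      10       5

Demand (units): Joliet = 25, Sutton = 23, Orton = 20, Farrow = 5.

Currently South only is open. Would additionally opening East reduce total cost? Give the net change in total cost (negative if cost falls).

No — net change +95 (cost rises by 95).

Current service cost with {South}: 614.
Adding East: each customer zone re-picks its cheapest; new service cost 407, saving 207.
Extra fixed cost: 302. Net change = 302 − 207 = 95.
(Totals: 664 → 759.)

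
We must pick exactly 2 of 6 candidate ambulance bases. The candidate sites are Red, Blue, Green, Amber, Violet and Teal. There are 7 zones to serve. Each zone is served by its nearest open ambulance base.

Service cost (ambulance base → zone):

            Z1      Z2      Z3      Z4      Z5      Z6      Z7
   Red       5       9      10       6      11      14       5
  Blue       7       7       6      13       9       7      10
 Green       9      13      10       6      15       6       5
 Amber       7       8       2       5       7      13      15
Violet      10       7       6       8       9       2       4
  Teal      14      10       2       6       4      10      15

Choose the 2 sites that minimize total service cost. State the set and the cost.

With exactly 2 open, each zone uses its cheapest among the chosen.
{Amber, Violet}: Z1→Amber 7, Z2→Violet 7, Z3→Amber 2, Z4→Amber 5, Z5→Amber 7, Z6→Violet 2, Z7→Violet 4. Service cost 34.
{Violet, Teal}: service cost 35
{Red, Violet}: service cost 39
Among all 15 size-2 choices, {Amber, Violet} is lowest.

Choose Amber and Violet; total service cost 34.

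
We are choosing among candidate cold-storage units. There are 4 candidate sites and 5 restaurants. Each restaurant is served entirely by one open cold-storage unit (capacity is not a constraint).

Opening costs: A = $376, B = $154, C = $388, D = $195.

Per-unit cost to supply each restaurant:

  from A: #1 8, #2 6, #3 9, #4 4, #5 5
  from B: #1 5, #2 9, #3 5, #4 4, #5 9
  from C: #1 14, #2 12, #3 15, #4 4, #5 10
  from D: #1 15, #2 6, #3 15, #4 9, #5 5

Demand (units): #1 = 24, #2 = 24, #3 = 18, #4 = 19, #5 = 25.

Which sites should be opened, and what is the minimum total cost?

For any fixed open set, each restaurant goes to its cheapest open site; total = fixed + service.
{B}: #1→B 5·24=120, #2→B 9·24=216, #3→B 5·18=90, #4→B 4·19=76, #5→B 9·25=225. Service 727; fixed 154; total 881.
{B, D}: service 555 + fixed 349 = 904
{A}: #1→A 8·24=192, #2→A 6·24=144, #3→A 9·18=162, #4→A 4·19=76, #5→A 5·25=125. Service 699; fixed 376; total 1075.
{A, B, C, D}: service 555 + fixed 1113 = 1668
(All 15 nonempty subsets were checked; B only is lowest.)

Open B only; minimum total cost 881.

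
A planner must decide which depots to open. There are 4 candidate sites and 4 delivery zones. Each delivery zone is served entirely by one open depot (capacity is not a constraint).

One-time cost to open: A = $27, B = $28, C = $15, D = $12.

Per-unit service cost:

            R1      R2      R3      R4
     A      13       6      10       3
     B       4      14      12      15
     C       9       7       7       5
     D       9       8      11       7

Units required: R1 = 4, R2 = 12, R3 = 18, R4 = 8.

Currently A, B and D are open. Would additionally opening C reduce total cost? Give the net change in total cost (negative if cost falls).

Current service cost with {A, B, D}: 292.
Adding C: each delivery zone re-picks its cheapest; new service cost 238, saving 54.
Extra fixed cost: 15. Net change = 15 − 54 = -39.
(Totals: 359 → 320.)

Yes — net change −39 (cost falls by 39).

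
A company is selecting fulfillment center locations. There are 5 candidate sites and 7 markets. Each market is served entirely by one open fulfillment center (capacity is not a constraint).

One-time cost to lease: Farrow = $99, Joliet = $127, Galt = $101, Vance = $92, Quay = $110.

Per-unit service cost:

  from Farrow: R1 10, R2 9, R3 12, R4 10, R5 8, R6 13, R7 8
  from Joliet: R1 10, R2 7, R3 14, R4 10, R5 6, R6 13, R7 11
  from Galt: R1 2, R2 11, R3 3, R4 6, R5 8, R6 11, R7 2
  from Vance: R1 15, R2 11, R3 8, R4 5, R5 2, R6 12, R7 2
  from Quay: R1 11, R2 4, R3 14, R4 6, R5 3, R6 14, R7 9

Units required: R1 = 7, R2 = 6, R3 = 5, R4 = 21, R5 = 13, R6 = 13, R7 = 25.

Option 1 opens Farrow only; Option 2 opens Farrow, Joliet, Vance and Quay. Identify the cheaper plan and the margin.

Option 2 is cheaper by 67.

Option 1: {Farrow}: R1→Farrow 10·7=70, R2→Farrow 9·6=54, R3→Farrow 12·5=60, R4→Farrow 10·21=210, R5→Farrow 8·13=104, R6→Farrow 13·13=169, R7→Farrow 8·25=200. Service 867; fixed 99; total 966.
Option 2: {Farrow, Joliet, Vance, Quay}: R1→Farrow 10·7=70, R2→Quay 4·6=24, R3→Vance 8·5=40, R4→Vance 5·21=105, R5→Vance 2·13=26, R6→Vance 12·13=156, R7→Vance 2·25=50. Service 471; fixed 428; total 899.
Difference: |966 − 899| = 67.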